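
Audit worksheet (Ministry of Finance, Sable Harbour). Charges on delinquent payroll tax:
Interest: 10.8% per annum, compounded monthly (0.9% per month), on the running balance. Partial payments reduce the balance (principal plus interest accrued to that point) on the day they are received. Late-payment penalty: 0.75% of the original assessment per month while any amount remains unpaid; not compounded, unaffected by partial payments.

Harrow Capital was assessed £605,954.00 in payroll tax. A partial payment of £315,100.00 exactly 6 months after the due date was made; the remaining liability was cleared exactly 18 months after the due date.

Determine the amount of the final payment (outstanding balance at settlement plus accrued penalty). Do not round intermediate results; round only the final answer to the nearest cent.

Balance at month 6: £605,954.0000 × (1 + 0.009)^6 = £639,420.6448…
After £315,100.00 payment: £639,420.6448… − £315,100.00 = £324,320.6448…
Balance at month 18: £324,320.6448… × (1 + 0.009)^12 = £361,134.1757…
Penalty: 18 × 0.75% × £605,954.00 = £81,803.79
Final settlement = outstanding balance + penalty = £361,134.1757… + £81,803.79 = £442,937.97

£442,937.97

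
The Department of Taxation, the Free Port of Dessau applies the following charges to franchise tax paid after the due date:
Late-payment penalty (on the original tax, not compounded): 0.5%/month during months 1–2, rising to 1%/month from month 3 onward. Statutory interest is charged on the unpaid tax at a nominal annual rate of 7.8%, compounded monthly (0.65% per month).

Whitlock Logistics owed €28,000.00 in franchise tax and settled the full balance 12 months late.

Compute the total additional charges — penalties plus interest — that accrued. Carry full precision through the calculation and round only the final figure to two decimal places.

€5,343.79

Penalty, months 1–2: 2 × 0.5% × €28,000.00 = €280.00
Penalty, months 3–12: 10 × 1% × €28,000.00 = €2,800.00
Interest: €28,000.00 × ((1 + 0.0065)^12 − 1) = €28,000.00 × 0.0808498… = €2,263.7947…
Penalties + interest = €3,080.0000 + €2,263.7947… = €5,343.79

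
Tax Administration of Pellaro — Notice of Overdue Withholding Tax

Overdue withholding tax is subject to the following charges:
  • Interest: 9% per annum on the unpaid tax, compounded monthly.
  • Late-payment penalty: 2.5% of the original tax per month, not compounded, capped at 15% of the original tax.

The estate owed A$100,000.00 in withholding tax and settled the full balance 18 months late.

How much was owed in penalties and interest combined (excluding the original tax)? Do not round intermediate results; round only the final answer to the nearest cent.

A$29,396.04

Penalty (uncapped): 18 × 2.5% × A$100,000.00 = A$45,000.00; cap = 15% × A$100,000.00 = A$15,000.00 → penalty = A$15,000.00
Interest (9%/yr ÷ 12 = 0.75%/month): A$100,000.00 × ((1 + 0.0075)^18 − 1) = A$14,396.0389…
Penalties + interest = A$15,000.0000 + A$14,396.0389… = A$29,396.04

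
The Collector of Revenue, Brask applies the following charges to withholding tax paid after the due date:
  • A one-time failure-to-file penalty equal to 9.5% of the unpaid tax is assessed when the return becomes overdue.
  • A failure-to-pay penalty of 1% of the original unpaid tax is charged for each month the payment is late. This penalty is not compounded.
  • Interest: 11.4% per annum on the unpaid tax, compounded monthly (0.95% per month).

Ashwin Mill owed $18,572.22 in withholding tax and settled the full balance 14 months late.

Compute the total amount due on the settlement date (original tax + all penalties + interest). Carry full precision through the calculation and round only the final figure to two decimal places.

$25,565.28

Failure-to-file penalty: 9.5% × $18,572.22 = $1,764.36…
Failure-to-pay penalty = 1% × $18,572.22 × 14 mo = $2,600.11…
Interest: $18,572.22 × ((1 + 0.0095)^14 − 1) = $18,572.22 × 0.1415331… = $2,628.5847…
Total = $18,572.22 + $4,364.4717 + $2,628.5847… = $25,565.28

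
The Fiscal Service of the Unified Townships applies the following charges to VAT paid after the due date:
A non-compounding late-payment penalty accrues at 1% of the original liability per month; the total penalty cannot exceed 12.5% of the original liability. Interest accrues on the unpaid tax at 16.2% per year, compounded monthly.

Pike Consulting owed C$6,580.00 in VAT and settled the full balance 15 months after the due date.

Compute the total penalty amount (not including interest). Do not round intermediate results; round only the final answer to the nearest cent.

Penalty (uncapped): 15 × 1% × C$6,580.00 = C$987.00; cap = 12.5% × C$6,580.00 = C$822.50 → penalty = C$822.50

C$822.50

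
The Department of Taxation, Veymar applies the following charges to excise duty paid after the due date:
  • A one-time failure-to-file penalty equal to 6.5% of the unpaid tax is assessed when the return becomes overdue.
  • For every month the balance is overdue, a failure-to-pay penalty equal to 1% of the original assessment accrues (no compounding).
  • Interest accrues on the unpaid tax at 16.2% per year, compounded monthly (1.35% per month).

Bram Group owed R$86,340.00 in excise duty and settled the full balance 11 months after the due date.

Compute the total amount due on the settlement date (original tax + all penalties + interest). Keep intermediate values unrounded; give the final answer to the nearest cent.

Failure-to-file penalty: 6.5% × R$86,340.00 = R$5,612.10
Failure-to-pay penalty = 1% × R$86,340.00 × 11 mo = R$9,497.40
Interest: R$86,340.00 × ((1 + 0.0135)^11 − 1) = R$86,340.00 × 0.1589409… = R$13,722.9558…
Total = R$86,340.00 + R$15,109.5000 + R$13,722.9558… = R$115,172.46

R$115,172.46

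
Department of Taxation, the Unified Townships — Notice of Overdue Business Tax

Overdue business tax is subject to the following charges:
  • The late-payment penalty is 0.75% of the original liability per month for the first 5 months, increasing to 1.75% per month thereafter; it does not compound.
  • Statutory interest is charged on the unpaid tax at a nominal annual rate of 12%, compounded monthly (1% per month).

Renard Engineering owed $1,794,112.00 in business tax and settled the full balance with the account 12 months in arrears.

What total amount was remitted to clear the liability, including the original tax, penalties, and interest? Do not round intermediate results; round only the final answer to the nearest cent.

$2,308,708.23

Penalty, months 1–5: 5 × 0.75% × $1,794,112.00 = $67,279.20
Penalty, months 6–12: 7 × 1.75% × $1,794,112.00 = $219,778.72
Interest: $1,794,112.00 × ((1 + 0.01)^12 − 1) = $1,794,112.00 × 0.1268250… = $227,538.3085…
Total = $1,794,112.00 + $287,057.9200 + $227,538.3085… = $2,308,708.23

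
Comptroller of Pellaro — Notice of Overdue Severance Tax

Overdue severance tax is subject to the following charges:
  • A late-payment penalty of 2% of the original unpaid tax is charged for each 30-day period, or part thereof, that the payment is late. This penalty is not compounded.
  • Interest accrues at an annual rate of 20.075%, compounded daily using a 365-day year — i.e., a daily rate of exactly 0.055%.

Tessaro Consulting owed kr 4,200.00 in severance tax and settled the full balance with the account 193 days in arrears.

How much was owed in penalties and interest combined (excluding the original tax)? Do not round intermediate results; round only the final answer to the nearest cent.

Penalty periods: ⌈193/30⌉ = 7; penalty = 7 × 2% × kr 4,200.00 = kr 588.00
Interest: kr 4,200.00 × ((1 + 0.00055)^193 − 1) = kr 4,200.00 × 0.11195621… = kr 470.2161…
Penalties + interest = kr 588.0000 + kr 470.2161… = kr 1,058.22

kr 1,058.22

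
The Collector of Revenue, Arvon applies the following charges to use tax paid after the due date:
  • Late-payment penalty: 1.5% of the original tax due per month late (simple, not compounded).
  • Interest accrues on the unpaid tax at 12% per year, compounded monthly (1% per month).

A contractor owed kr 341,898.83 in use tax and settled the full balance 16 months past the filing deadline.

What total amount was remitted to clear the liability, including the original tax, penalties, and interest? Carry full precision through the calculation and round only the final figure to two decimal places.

Late-payment penalty = 1.5% × kr 341,898.83 × 16 mo = kr 82,055.72…
Interest: kr 341,898.83 × ((1 + 0.01)^16 − 1) = kr 341,898.83 × 0.1725786… = kr 59,004.4368…
Total = kr 341,898.83 + kr 82,055.7192 + kr 59,004.4368… = kr 482,958.99

kr 482,958.99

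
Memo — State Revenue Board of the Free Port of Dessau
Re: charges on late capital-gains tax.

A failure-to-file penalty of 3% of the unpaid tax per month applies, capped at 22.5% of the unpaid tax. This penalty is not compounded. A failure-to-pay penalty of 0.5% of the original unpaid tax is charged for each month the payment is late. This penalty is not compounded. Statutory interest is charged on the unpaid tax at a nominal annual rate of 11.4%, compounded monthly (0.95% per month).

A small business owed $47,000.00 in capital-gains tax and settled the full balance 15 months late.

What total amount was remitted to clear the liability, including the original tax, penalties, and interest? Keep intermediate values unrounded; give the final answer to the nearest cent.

$68,261.75

Failure-to-file: 15 × 3% × $47,000.00 = $21,150.00, capped at 22.5% × $47,000.00 = $10,575.00
Failure-to-pay penalty: 15 × 0.5% × $47,000.00 = $3,525.00
Interest: $47,000.00 × ((1 + 0.0095)^15 − 1) = $47,000.00 × 0.1523777… = $7,161.7524…
Total = $47,000.00 + $14,100.0000 + $7,161.7524… = $68,261.75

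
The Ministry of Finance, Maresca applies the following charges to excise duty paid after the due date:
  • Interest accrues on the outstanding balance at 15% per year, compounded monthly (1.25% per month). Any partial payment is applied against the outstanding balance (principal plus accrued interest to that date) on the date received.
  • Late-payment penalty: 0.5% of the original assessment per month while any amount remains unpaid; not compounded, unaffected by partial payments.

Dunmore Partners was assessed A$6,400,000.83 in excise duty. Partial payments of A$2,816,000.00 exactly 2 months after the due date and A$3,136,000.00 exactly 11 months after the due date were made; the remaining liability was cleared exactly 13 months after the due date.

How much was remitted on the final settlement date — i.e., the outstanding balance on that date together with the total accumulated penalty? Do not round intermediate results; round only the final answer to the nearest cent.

A$1,494,469.71

Balance at month 2: A$6,400,000.8300 × (1 + 0.0125)^2 = A$6,561,000.8509…
After A$2,816,000.00 payment: A$6,561,000.8509… − A$2,816,000.00 = A$3,745,000.8509…
Balance at month 11: A$3,745,000.8509… × (1 + 0.0125)^9 = A$4,188,005.1561…
After A$3,136,000.00 payment: A$4,188,005.1561… − A$3,136,000.00 = A$1,052,005.1561…
Balance at month 13: A$1,052,005.1561… × (1 + 0.0125)^2 = A$1,078,469.6608…
Penalty: 13 × 0.5% × A$6,400,000.83 = A$416,000.05…
Final settlement = outstanding balance + penalty = A$1,078,469.6608… + A$416,000.05… = A$1,494,469.71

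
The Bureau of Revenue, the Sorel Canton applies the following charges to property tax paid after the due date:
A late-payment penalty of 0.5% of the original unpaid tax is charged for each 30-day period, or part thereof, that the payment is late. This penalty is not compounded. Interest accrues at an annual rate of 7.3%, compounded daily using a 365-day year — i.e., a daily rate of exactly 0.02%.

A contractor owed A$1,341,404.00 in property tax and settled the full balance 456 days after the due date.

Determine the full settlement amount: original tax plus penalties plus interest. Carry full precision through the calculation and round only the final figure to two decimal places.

A$1,576,791.01

Penalty periods: ⌈456/30⌉ = 16; penalty = 16 × 0.5% × A$1,341,404.00 = A$107,312.32
Interest: A$1,341,404.00 × ((1 + 0.0002)^456 − 1) = A$1,341,404.00 × 0.09547809… = A$128,074.6938…
Total = A$1,341,404.00 + A$107,312.3200 + A$128,074.6938… = A$1,576,791.01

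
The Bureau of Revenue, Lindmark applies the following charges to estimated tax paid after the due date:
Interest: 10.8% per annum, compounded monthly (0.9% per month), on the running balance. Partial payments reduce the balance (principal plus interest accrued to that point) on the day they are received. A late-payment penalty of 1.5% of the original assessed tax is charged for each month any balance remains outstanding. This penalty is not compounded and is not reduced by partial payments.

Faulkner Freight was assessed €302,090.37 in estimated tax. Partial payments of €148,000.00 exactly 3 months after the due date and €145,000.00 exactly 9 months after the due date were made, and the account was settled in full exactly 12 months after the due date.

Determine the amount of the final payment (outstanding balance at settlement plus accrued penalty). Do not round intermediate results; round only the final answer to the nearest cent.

€81,377.72

Balance at month 3: €302,090.3700 × (1 + 0.009)^3 = €310,320.4382…
After €148,000.00 payment: €310,320.4382… − €148,000.00 = €162,320.4382…
Balance at month 9: €162,320.4382… × (1 + 0.009)^6 = €171,285.3438…
After €145,000.00 payment: €171,285.3438… − €145,000.00 = €26,285.3438…
Balance at month 12: €26,285.3438… × (1 + 0.009)^3 = €27,001.4546…
Penalty: 12 × 1.5% × €302,090.37 = €54,376.27…
Final settlement = outstanding balance + penalty = €27,001.4546… + €54,376.27… = €81,377.72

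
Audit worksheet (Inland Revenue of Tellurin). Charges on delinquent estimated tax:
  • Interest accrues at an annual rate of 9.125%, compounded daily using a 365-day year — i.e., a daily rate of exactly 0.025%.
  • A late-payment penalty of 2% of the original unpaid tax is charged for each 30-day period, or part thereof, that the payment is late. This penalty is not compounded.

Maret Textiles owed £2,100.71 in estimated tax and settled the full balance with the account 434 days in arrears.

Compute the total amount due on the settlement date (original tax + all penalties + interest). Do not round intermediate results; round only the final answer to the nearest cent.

Penalty periods: ⌈434/30⌉ = 15; penalty = 15 × 2% × £2,100.71 = £630.21…
Interest: £2,100.71 × ((1 + 0.00025)^434 − 1) = £2,100.71 × 0.11458979… = £240.7199…
Total = £2,100.71 + £630.2130 + £240.7199… = £2,971.64

£2,971.64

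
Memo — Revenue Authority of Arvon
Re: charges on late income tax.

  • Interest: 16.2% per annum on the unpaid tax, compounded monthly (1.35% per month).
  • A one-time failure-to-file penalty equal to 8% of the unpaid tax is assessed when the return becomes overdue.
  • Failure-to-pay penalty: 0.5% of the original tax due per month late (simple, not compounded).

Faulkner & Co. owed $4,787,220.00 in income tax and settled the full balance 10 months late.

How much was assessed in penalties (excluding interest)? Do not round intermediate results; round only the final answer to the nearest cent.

$622,338.60

Failure-to-file penalty: 8% × $4,787,220.00 = $382,977.60
Failure-to-pay penalty = 0.5% × $4,787,220.00 × 10 mo = $239,361.00
Total penalty = $382,977.60 + $239,361.00 = $622,338.60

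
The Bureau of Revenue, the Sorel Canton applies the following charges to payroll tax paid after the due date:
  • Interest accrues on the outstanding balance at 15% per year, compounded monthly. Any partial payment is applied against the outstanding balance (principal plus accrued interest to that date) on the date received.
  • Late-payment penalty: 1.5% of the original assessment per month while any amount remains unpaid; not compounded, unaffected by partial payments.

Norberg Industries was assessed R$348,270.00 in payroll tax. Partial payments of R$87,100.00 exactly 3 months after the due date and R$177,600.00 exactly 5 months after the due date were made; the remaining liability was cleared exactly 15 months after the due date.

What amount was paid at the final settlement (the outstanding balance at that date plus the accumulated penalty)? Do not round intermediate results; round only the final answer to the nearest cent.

Monthly rate = 15% ÷ 12 = 1.25%
Balance at month 3: R$348,270.0000 × (1 + 0.0125)^3 = R$361,494.0568…
After R$87,100.00 payment: R$361,494.0568… − R$87,100.00 = R$274,394.0568…
Balance at month 5: R$274,394.0568… × (1 + 0.0125)^2 = R$281,296.7823…
After R$177,600.00 payment: R$281,296.7823… − R$177,600.00 = R$103,696.7823…
Balance at month 15: R$103,696.7823… × (1 + 0.0125)^10 = R$117,412.8417…
Penalty: 15 × 1.5% × R$348,270.00 = R$78,360.75
Final settlement = outstanding balance + penalty = R$117,412.8417… + R$78,360.75 = R$195,773.59

R$195,773.59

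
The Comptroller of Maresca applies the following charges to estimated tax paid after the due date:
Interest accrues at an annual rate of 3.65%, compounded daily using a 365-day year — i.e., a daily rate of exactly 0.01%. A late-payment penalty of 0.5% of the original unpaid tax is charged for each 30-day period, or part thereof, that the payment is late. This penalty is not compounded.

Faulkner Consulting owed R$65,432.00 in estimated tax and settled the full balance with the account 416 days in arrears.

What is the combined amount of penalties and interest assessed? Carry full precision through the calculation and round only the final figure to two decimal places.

R$7,359.48

Penalty periods: ⌈416/30⌉ = 14; penalty = 14 × 0.5% × R$65,432.00 = R$4,580.24
Interest: R$65,432.00 × ((1 + 0.0001)^416 − 1) = R$65,432.00 × 0.04247524… = R$2,779.2397…
Penalties + interest = R$4,580.2400 + R$2,779.2397… = R$7,359.48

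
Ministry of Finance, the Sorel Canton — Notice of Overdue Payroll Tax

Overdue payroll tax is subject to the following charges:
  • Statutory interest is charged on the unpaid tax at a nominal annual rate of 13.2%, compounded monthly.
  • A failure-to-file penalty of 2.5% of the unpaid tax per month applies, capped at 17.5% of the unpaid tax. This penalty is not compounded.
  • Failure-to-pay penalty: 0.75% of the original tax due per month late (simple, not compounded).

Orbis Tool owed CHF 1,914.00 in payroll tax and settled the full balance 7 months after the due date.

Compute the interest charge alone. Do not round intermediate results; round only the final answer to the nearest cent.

CHF 152.33

Interest (13.2%/yr ÷ 12 = 1.1%/month): CHF 1,914.00 × ((1 + 0.011)^7 − 1) = CHF 152.3316…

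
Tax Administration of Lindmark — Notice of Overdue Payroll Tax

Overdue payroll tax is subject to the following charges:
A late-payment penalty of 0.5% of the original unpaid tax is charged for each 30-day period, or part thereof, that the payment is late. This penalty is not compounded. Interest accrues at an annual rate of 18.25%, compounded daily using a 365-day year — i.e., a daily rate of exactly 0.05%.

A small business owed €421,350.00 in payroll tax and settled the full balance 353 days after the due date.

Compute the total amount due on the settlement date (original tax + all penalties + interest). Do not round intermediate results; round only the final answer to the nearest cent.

€527,943.88

Penalty periods: ⌈353/30⌉ = 12; penalty = 12 × 0.5% × €421,350.00 = €25,281.00
Interest: €421,350.00 × ((1 + 0.0005)^353 − 1) = €421,350.00 × 0.19298180… = €81,312.8826…
Total = €421,350.00 + €25,281.0000 + €81,312.8826… = €527,943.88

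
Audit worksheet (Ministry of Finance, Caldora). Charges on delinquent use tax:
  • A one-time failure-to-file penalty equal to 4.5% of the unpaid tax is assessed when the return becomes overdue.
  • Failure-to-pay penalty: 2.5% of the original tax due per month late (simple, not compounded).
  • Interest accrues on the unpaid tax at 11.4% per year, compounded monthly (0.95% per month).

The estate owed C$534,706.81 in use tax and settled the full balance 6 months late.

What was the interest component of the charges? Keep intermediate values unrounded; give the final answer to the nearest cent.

C$31,211.38

Interest: C$534,706.81 × ((1 + 0.0095)^6 − 1) = C$534,706.81 × 0.0583710… = C$31,211.3820…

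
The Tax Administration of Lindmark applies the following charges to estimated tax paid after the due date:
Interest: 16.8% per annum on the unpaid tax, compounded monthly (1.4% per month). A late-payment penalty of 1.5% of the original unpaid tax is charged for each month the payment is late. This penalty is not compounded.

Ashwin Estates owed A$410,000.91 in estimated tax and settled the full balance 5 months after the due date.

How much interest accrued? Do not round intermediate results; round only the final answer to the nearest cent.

Interest: A$410,000.91 × ((1 + 0.014)^5 − 1) = A$410,000.91 × 0.0719876… = A$29,514.9949…

A$29,514.99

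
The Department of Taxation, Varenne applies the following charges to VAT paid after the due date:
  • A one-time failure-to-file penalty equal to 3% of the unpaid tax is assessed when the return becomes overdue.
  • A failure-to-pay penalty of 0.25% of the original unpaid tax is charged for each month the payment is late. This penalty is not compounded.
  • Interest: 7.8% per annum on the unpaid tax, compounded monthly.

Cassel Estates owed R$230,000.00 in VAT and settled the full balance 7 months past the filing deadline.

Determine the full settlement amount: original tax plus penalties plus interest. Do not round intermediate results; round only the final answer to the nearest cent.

R$251,596.29

Failure-to-file penalty: 3% × R$230,000.00 = R$6,900.00
Failure-to-pay penalty: 7 × 0.25% × R$230,000.00 = R$4,025.00
Interest (7.8%/yr ÷ 12 = 0.65%/month): R$230,000.00 × ((1 + 0.0065)^7 − 1) = R$10,671.2927…
Total = R$230,000.00 + R$10,925.0000 + R$10,671.2927… = R$251,596.29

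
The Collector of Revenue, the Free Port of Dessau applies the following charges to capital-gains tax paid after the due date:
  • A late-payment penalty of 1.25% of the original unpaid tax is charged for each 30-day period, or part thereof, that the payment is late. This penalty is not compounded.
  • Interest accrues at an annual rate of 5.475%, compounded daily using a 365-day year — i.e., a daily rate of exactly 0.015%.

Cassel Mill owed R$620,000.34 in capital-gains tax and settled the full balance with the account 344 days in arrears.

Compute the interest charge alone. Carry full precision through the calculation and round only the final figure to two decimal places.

Interest: R$620,000.34 × ((1 + 0.00015)^344 − 1) = R$620,000.34 × 0.05295040… = R$32,829.2672…

R$32,829.27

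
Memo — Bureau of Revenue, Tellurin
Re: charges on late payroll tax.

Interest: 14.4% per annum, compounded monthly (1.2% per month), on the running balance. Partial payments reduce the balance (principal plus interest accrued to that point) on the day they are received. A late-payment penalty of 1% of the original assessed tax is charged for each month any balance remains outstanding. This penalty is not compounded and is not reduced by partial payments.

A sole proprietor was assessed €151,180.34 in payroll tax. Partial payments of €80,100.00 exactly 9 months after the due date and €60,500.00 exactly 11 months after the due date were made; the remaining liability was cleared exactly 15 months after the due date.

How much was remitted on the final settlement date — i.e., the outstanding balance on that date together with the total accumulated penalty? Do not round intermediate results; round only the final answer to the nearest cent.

Balance at month 9: €151,180.3400 × (1 + 0.012)^9 = €168,313.8795…
After €80,100.00 payment: €168,313.8795… − €80,100.00 = €88,213.8795…
Balance at month 11: €88,213.8795… × (1 + 0.012)^2 = €90,343.7154…
After €60,500.00 payment: €90,343.7154… − €60,500.00 = €29,843.7154…
Balance at month 15: €29,843.7154… × (1 + 0.012)^4 = €31,302.2056…
Penalty: 15 × 1% × €151,180.34 = €22,677.05…
Final settlement = outstanding balance + penalty = €31,302.2056… + €22,677.05… = €53,979.26

€53,979.26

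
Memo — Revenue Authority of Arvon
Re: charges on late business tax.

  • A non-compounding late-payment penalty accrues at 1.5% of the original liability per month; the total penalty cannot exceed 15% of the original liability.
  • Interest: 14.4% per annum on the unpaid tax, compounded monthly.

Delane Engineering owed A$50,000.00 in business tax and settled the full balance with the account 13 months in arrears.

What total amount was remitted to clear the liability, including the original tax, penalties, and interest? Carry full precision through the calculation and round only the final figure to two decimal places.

Penalty (uncapped): 13 × 1.5% × A$50,000.00 = A$9,750.00; cap = 15% × A$50,000.00 = A$7,500.00 → penalty = A$7,500.00
Interest (14.4%/yr ÷ 12 = 1.2%/month): A$50,000.00 × ((1 + 0.012)^13 − 1) = A$8,387.0680…
Total = A$50,000.00 + A$7,500.0000 + A$8,387.0680… = A$65,887.07

A$65,887.07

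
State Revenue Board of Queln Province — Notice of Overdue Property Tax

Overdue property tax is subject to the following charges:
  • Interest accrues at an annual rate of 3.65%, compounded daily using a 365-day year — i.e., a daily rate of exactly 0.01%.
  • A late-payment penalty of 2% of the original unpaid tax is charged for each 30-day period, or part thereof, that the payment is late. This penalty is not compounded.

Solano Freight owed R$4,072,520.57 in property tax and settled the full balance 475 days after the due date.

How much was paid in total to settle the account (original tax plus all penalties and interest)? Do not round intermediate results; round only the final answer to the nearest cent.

R$5,573,829.67

Penalty periods: ⌈475/30⌉ = 16; penalty = 16 × 2% × R$4,072,520.57 = R$1,303,206.58…
Interest: R$4,072,520.57 × ((1 + 0.0001)^475 − 1) = R$4,072,520.57 × 0.04864371… = R$198,102.5127…
Total = R$4,072,520.57 + R$1,303,206.5824 + R$198,102.5127… = R$5,573,829.67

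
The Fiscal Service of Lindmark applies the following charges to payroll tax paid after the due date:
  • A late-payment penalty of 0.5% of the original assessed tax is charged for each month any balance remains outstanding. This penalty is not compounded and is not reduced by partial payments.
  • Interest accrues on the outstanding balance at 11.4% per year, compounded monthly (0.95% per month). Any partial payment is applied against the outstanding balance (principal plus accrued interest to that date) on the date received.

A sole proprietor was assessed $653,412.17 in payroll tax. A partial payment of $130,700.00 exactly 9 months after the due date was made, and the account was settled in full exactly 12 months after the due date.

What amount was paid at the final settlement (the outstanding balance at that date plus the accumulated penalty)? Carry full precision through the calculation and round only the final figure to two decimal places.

Balance at month 9: $653,412.1700 × (1 + 0.0095)^9 = $711,449.5821…
After $130,700.00 payment: $711,449.5821… − $130,700.00 = $580,749.5821…
Balance at month 12: $580,749.5821… × (1 + 0.0095)^3 = $597,458.6810…
Penalty: 12 × 0.5% × $653,412.17 = $39,204.73…
Final settlement = outstanding balance + penalty = $597,458.6810… + $39,204.73… = $636,663.41

$636,663.41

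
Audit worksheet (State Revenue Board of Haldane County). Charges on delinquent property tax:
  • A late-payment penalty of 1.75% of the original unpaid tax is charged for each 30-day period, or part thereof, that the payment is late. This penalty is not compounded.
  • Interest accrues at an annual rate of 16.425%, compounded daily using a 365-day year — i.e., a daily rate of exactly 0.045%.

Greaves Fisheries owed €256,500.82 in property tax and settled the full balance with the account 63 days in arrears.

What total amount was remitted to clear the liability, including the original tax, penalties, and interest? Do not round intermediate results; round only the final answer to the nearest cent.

€277,341.29

Penalty periods: ⌈63/30⌉ = 3; penalty = 3 × 1.75% × €256,500.82 = €13,466.29…
Interest: €256,500.82 × ((1 + 0.00045)^63 − 1) = €256,500.82 × 0.02874913… = €7,374.1743…
Total = €256,500.82 + €13,466.2931… + €7,374.1743… = €277,341.29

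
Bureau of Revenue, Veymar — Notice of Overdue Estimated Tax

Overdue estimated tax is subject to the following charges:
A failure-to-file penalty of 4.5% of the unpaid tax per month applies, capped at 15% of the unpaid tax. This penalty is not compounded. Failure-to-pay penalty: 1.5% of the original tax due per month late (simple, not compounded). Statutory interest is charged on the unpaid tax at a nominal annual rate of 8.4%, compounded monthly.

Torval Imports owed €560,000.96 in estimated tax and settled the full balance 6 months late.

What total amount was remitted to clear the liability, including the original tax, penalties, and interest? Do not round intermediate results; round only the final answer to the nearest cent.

Failure-to-file: 6 × 4.5% × €560,000.96 = €151,200.26…, capped at 15% × €560,000.96 = €84,000.14…
Failure-to-pay penalty: 6 × 1.5% × €560,000.96 = €50,400.09…
Interest (8.4%/yr ÷ 12 = 0.7%/month): €560,000.96 × ((1 + 0.007)^6 − 1) = €23,935.5029…
Total = €560,000.96 + €134,400.2304 + €23,935.5029… = €718,336.69

€718,336.69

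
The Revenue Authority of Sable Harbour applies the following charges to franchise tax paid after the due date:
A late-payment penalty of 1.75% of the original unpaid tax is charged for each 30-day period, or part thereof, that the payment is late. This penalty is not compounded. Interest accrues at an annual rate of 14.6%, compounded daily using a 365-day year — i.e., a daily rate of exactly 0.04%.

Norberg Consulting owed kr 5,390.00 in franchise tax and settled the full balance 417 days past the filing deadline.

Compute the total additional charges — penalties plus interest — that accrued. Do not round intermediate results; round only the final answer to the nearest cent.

kr 2,298.72

Penalty periods: ⌈417/30⌉ = 14; penalty = 14 × 1.75% × kr 5,390.00 = kr 1,320.55
Interest: kr 5,390.00 × ((1 + 0.0004)^417 − 1) = kr 5,390.00 × 0.18147853… = kr 978.1693…
Penalties + interest = kr 1,320.5500 + kr 978.1693… = kr 2,298.72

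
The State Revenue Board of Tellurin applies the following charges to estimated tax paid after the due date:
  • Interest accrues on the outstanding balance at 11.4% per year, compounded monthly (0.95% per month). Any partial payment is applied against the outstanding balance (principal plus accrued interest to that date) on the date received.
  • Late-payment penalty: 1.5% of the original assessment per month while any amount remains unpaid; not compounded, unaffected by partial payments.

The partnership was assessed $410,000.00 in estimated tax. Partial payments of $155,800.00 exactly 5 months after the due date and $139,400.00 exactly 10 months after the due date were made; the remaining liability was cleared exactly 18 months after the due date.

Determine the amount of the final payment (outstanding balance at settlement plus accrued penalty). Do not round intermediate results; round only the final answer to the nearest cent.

Balance at month 5: $410,000.0000 × (1 + 0.0095)^5 = $429,848.5570…
After $155,800.00 payment: $429,848.5570… − $155,800.00 = $274,048.5570…
Balance at month 10: $274,048.5570… × (1 + 0.0095)^5 = $287,315.5531…
After $139,400.00 payment: $287,315.5531… − $139,400.00 = $147,915.5531…
Balance at month 18: $147,915.5531… × (1 + 0.0095)^8 = $159,538.1045…
Penalty: 18 × 1.5% × $410,000.00 = $110,700.00
Final settlement = outstanding balance + penalty = $159,538.1045… + $110,700.00 = $270,238.10

$270,238.10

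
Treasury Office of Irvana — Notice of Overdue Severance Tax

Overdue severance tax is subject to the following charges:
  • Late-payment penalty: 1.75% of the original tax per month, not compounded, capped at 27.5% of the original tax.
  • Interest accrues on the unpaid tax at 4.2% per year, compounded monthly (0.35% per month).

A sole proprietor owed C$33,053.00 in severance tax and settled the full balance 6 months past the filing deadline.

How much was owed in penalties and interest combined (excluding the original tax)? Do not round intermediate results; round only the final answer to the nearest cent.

C$4,170.78

Penalty: 6 × 1.75% × C$33,053.00 = C$3,470.57… (below the 27.5% cap of C$9,089.58…)
Interest: C$33,053.00 × ((1 + 0.0035)^6 − 1) = C$33,053.00 × 0.0211846… = C$700.2149…
Penalties + interest = C$3,470.5650 + C$700.2149… = C$4,170.78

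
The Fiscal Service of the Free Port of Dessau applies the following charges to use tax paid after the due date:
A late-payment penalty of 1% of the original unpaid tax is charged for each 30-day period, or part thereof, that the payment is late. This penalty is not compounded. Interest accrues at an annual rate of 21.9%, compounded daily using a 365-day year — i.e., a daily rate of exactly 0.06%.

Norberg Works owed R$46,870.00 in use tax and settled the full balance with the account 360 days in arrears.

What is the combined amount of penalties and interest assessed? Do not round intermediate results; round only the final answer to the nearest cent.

Penalty periods: ⌈360/30⌉ = 12; penalty = 12 × 1% × R$46,870.00 = R$5,624.40
Interest: R$46,870.00 × ((1 + 0.0006)^360 − 1) = R$46,870.00 × 0.24102199… = R$11,296.7007…
Penalties + interest = R$5,624.4000 + R$11,296.7007… = R$16,921.10

R$16,921.10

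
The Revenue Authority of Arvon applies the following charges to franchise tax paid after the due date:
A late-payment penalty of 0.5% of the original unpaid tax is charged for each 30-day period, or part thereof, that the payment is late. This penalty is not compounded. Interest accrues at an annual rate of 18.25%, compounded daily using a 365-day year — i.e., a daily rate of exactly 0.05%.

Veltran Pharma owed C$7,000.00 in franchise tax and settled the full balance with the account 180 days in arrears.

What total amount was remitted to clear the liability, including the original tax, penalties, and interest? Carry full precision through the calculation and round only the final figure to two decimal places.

C$7,869.05

Penalty periods: ⌈180/30⌉ = 6; penalty = 6 × 0.5% × C$7,000.00 = C$210.00
Interest: C$7,000.00 × ((1 + 0.0005)^180 − 1) = C$7,000.00 × 0.09414967… = C$659.0477…
Total = C$7,000.00 + C$210.0000 + C$659.0477… = C$7,869.05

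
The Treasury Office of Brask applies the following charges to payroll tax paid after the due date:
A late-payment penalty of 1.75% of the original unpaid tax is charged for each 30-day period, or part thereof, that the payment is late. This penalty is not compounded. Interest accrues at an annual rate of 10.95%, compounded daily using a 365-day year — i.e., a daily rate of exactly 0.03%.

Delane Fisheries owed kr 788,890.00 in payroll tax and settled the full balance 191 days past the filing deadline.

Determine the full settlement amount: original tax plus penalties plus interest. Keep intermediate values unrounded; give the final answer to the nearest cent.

Penalty periods: ⌈191/30⌉ = 7; penalty = 7 × 1.75% × kr 788,890.00 = kr 96,639.03…
Interest: kr 788,890.00 × ((1 + 0.0003)^191 − 1) = kr 788,890.00 × 0.05896435… = kr 46,516.3898…
Total = kr 788,890.00 + kr 96,639.0250 + kr 46,516.3898… = kr 932,045.41

kr 932,045.41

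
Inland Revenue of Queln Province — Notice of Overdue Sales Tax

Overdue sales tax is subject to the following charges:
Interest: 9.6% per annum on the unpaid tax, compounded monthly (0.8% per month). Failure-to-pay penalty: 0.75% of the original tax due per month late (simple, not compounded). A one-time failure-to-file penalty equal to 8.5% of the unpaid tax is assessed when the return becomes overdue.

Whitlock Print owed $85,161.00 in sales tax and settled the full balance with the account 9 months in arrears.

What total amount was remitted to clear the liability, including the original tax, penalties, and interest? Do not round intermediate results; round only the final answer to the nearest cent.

Failure-to-file penalty: 8.5% × $85,161.00 = $7,238.69…
Failure-to-pay penalty = 0.75% × $85,161.00 × 9 mo = $5,748.37…
Interest: $85,161.00 × ((1 + 0.008)^9 − 1) = $85,161.00 × 0.0743475… = $6,331.5099…
Total = $85,161.00 + $12,987.0525 + $6,331.5099… = $104,479.56

$104,479.56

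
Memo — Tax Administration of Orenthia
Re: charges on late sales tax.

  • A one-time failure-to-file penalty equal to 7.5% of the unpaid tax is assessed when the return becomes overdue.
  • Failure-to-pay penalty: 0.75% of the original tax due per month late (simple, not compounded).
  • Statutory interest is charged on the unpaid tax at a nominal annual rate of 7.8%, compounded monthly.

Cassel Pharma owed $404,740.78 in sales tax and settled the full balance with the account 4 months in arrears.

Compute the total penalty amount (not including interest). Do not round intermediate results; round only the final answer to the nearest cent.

$42,497.78

Failure-to-file penalty: 7.5% × $404,740.78 = $30,355.56…
Failure-to-pay penalty = 0.75% × $404,740.78 × 4 mo = $12,142.22…
Total penalty = $30,355.56… + $12,142.22… = $42,497.78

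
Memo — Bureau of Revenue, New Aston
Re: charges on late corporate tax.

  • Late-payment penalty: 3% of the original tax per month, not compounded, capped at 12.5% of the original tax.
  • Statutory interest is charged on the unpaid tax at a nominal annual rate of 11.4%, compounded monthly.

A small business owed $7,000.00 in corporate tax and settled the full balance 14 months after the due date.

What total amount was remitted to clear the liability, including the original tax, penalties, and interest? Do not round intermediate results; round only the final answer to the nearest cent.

$8,865.73

Penalty (uncapped): 14 × 3% × $7,000.00 = $2,940.00; cap = 12.5% × $7,000.00 = $875.00 → penalty = $875.00
Interest (11.4%/yr ÷ 12 = 0.95%/month): $7,000.00 × ((1 + 0.0095)^14 − 1) = $990.7320…
Total = $7,000.00 + $875.0000 + $990.7320… = $8,865.73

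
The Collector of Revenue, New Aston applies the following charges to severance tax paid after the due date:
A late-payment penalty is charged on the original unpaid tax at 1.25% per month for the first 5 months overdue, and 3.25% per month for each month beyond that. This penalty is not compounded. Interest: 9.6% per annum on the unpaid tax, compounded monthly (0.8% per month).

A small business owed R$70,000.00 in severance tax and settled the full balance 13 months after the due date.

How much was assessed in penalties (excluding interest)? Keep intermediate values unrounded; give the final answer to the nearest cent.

Penalty, months 1–5: 5 × 1.25% × R$70,000.00 = R$4,375.00
Penalty, months 6–13: 8 × 3.25% × R$70,000.00 = R$18,200.00
Total penalty = R$4,375.00 + R$18,200.00 = R$22,575.00

R$22,575.00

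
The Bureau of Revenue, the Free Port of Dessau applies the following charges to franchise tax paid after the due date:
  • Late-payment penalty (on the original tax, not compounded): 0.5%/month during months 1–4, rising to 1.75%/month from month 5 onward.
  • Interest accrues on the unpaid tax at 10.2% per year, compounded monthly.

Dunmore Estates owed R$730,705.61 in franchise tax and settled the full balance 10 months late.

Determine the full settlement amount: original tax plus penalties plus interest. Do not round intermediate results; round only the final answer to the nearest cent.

Penalty, months 1–4: 4 × 0.5% × R$730,705.61 = R$14,614.11…
Penalty, months 5–10: 6 × 1.75% × R$730,705.61 = R$76,724.09…
Interest (10.2%/yr ÷ 12 = 0.85%/month): R$730,705.61 × ((1 + 0.0085)^10 − 1) = R$64,540.3421…
Total = R$730,705.61 + R$91,338.2013… + R$64,540.3421… = R$886,584.15

R$886,584.15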